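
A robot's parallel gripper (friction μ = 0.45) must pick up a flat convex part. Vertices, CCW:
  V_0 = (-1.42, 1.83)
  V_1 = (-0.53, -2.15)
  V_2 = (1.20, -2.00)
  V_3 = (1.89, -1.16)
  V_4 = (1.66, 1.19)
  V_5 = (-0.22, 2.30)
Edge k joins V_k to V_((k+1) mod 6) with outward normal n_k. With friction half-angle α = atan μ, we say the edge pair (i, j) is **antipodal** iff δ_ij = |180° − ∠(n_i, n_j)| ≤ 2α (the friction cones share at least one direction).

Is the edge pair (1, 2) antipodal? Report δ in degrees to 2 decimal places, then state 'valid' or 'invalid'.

α = atan 0.45 = 24.23°;  2α = 48.46°
edge 1: e_1 = (+1.73, +0.15);  n_1 = (+0.0864, -0.9963)
edge 2: e_2 = (+0.69, +0.84);  n_2 = (+0.7727, -0.6347)
∠(n_1, n_2) = 45.64°
δ = |180° − 45.64°| = 134.36°
134.36° > 2α = 48.46°  →  invalid

δ = 134.36°, invalid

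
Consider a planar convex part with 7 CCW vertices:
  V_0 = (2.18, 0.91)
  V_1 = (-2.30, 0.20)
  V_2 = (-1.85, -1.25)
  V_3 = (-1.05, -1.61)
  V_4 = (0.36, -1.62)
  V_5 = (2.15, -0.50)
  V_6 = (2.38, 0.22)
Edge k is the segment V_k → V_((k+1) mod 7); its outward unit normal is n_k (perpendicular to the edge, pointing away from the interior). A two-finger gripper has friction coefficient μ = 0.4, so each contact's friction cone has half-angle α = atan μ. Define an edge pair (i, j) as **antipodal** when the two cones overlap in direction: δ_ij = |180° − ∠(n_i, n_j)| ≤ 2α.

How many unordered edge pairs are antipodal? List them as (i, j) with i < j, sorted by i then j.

count = 5; pairs: (0,2), (0,3), (0,4), (1,5), (1,6)

α = atan 0.4 = 21.80°;  2α = 43.60°
n_0 = (-0.1565, +0.9877)
n_1 = (-0.9551, -0.2964)
n_2 = (-0.4104, -0.9119)
n_3 = (-0.0071, -1.0000)
n_4 = (+0.5304, -0.8477)
n_5 = (+0.9526, -0.3043)
n_6 = (+0.9605, +0.2784)
  (0,1): δ = 81.76°  ·
  (0,2): δ = 33.23°  ✓
  (0,3): δ = 9.41°  ✓
  (0,4): δ = 23.03°  ✓
  (0,5): δ = 63.28°  ·
  (0,6): δ = 97.16°  ·
  (1,2): δ = 131.47°  ·
  (1,3): δ = 107.65°  ·
  (1,4): δ = 75.21°  ·
  (1,5): δ = 34.96°  ✓
  (1,6): δ = 1.08°  ✓
  (2,3): δ = 156.18°  ·
  (2,4): δ = 123.74°  ·
  (2,5): δ = 83.49°  ·
  (2,6): δ = 49.61°  ·
  (3,4): δ = 147.56°  ·
  (3,5): δ = 107.31°  ·
  (3,6): δ = 73.43°  ·
  (4,5): δ = 139.75°  ·
  (4,6): δ = 105.87°  ·
  (5,6): δ = 146.12°  ·
antipodal pairs: 5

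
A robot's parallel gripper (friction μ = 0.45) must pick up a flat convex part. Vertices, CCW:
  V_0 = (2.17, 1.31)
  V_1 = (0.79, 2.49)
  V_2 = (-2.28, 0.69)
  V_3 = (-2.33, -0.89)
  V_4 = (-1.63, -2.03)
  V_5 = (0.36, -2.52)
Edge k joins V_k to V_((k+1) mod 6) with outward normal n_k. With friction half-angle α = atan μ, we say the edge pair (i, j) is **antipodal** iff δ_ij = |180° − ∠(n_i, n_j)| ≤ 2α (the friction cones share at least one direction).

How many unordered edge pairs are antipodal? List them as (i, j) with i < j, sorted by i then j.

α = atan 0.45 = 24.23°;  2α = 48.46°
n_0 = (+0.6499, +0.7600)
n_1 = (-0.5058, +0.8627)
n_2 = (-0.9995, +0.0316)
n_3 = (-0.8522, -0.5233)
n_4 = (-0.2391, -0.9710)
n_5 = (+0.9041, -0.4273)
  (0,1): δ = 109.08°  ·
  (0,2): δ = 51.28°  ·
  (0,3): δ = 17.92°  ✓
  (0,4): δ = 26.70°  ✓
  (0,5): δ = 105.24°  ·
  (1,2): δ = 122.20°  ·
  (1,3): δ = 88.83°  ·
  (1,4): δ = 44.22°  ✓
  (1,5): δ = 34.32°  ✓
  (2,3): δ = 146.64°  ·
  (2,4): δ = 102.02°  ·
  (2,5): δ = 23.48°  ✓
  (3,4): δ = 135.38°  ·
  (3,5): δ = 56.85°  ·
  (4,5): δ = 101.46°  ·
antipodal pairs: 5

count = 5; pairs: (0,3), (0,4), (1,4), (1,5), (2,5)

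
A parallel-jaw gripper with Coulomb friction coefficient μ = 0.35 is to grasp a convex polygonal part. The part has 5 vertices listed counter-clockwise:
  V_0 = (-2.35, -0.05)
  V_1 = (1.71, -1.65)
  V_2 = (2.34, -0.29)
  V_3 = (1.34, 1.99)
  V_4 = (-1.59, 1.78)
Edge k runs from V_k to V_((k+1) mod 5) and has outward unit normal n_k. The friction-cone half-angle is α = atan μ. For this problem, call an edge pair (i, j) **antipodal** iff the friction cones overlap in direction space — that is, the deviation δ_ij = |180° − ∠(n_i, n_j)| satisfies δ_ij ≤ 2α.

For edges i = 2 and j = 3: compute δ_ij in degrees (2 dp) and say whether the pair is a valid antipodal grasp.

δ = 109.58°, invalid

α = atan 0.35 = 19.29°;  2α = 38.58°
edge 2: e_2 = (-1.00, +2.28);  n_2 = (+0.9158, +0.4017)
edge 3: e_3 = (-2.93, -0.21);  n_3 = (-0.0715, +0.9974)
∠(n_2, n_3) = 70.42°
δ = |180° − 70.42°| = 109.58°
109.58° > 2α = 38.58°  →  invalid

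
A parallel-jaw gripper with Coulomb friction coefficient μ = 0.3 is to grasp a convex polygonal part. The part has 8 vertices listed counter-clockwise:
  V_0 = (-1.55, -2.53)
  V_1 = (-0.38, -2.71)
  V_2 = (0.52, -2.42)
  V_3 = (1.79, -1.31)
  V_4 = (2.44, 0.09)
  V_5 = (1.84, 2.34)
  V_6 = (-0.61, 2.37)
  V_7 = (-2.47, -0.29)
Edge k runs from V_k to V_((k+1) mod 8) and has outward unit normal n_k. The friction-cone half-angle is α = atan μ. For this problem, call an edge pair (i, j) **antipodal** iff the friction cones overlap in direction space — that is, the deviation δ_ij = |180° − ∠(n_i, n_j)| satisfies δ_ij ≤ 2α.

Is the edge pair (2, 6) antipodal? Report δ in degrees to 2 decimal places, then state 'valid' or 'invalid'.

α = atan 0.3 = 16.70°;  2α = 33.40°
edge 2: e_2 = (+1.27, +1.11);  n_2 = (+0.6581, -0.7529)
edge 6: e_6 = (-1.86, -2.66);  n_6 = (-0.8195, +0.5730)
∠(n_2, n_6) = 166.12°
δ = |180° − 166.12°| = 13.88°
13.88° ≤ 2α = 33.40°  →  valid

δ = 13.88°, valid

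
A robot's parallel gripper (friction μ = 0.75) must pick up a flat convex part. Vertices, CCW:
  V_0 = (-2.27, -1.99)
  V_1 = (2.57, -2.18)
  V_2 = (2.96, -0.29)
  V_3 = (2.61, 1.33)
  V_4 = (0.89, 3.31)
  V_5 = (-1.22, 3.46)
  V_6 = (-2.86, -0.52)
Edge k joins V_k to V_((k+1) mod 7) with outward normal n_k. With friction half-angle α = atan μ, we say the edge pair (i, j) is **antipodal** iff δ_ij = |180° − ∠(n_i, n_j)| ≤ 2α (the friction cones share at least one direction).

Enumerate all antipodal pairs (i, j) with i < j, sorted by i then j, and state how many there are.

count = 10; pairs: (0,3), (0,4), (0,5), (1,5), (1,6), (2,5), (2,6), (3,5), (3,6), (4,6)

α = atan 0.75 = 36.87°;  2α = 73.74°
n_0 = (-0.0392, -0.9992)
n_1 = (+0.9794, -0.2021)
n_2 = (+0.9774, +0.2112)
n_3 = (+0.7549, +0.6558)
n_4 = (+0.0709, +0.9975)
n_5 = (-0.9246, +0.3810)
n_6 = (-0.9280, -0.3725)
  (0,1): δ = 99.41°  ·
  (0,2): δ = 75.56°  ·
  (0,3): δ = 46.77°  ✓
  (0,4): δ = 1.82°  ✓
  (0,5): δ = 69.85°  ✓
  (0,6): δ = 114.12°  ·
  (1,2): δ = 156.15°  ·
  (1,3): δ = 127.36°  ·
  (1,4): δ = 82.41°  ·
  (1,5): δ = 10.74°  ✓
  (1,6): δ = 33.53°  ✓
  (2,3): δ = 151.21°  ·
  (2,4): δ = 106.26°  ·
  (2,5): δ = 34.59°  ✓
  (2,6): δ = 9.68°  ✓
  (3,4): δ = 135.05°  ·
  (3,5): δ = 63.38°  ✓
  (3,6): δ = 19.11°  ✓
  (4,5): δ = 108.33°  ·
  (4,6): δ = 64.07°  ✓
  (5,6): δ = 135.74°  ·
antipodal pairs: 10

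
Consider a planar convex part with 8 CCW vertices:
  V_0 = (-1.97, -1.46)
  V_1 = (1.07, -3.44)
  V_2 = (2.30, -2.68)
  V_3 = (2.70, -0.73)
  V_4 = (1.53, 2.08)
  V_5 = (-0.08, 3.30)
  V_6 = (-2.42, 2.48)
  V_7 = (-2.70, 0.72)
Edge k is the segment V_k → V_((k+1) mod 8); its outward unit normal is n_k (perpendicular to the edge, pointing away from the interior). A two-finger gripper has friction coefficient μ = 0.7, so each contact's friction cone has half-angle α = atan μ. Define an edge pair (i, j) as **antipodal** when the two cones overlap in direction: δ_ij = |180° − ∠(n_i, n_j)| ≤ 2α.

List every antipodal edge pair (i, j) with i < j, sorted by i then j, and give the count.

count = 14; pairs: (0,2), (0,3), (0,4), (0,5), (1,4), (1,5), (1,6), (2,5), (2,6), (2,7), (3,6), (3,7), (4,6), (4,7)

α = atan 0.7 = 34.99°;  2α = 69.98°
n_0 = (-0.5458, -0.8379)
n_1 = (+0.5256, -0.8507)
n_2 = (+0.9796, -0.2009)
n_3 = (+0.9232, +0.3844)
n_4 = (+0.6040, +0.7970)
n_5 = (-0.3307, +0.9437)
n_6 = (-0.9876, +0.1571)
n_7 = (-0.9482, -0.3175)
  (0,1): δ = 115.21°  ·
  (0,2): δ = 68.52°  ✓
  (0,3): δ = 34.32°  ✓
  (0,4): δ = 4.08°  ✓
  (0,5): δ = 52.39°  ✓
  (0,6): δ = 114.04°  ·
  (0,7): δ = 141.59°  ·
  (1,2): δ = 133.30°  ·
  (1,3): δ = 99.11°  ·
  (1,4): δ = 68.86°  ✓
  (1,5): δ = 12.40°  ✓
  (1,6): δ = 49.25°  ✓
  (1,7): δ = 76.80°  ·
  (2,3): δ = 145.80°  ·
  (2,4): δ = 115.56°  ·
  (2,5): δ = 59.10°  ✓
  (2,6): δ = 2.55°  ✓
  (2,7): δ = 30.11°  ✓
  (3,4): δ = 149.76°  ·
  (3,5): δ = 93.29°  ·
  (3,6): δ = 31.64°  ✓
  (3,7): δ = 4.09°  ✓
  (4,5): δ = 123.53°  ·
  (4,6): δ = 61.89°  ✓
  (4,7): δ = 34.33°  ✓
  (5,6): δ = 118.35°  ·
  (5,7): δ = 90.80°  ·
  (6,7): δ = 152.45°  ·
antipodal pairs: 14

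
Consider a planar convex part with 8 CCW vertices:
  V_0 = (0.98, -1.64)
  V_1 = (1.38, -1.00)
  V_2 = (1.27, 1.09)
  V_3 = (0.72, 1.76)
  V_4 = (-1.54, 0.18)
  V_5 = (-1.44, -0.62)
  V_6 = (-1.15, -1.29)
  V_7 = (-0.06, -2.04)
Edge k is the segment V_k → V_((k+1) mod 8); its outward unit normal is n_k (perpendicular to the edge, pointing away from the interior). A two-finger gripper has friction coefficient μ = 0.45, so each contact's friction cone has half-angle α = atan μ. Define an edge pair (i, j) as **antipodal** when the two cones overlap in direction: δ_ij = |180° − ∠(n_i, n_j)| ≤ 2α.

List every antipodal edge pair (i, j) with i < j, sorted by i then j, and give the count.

count = 8; pairs: (0,3), (0,4), (1,4), (1,5), (2,4), (2,5), (2,6), (3,7)

α = atan 0.45 = 24.23°;  2α = 48.46°
n_0 = (+0.8480, -0.5300)
n_1 = (+0.9986, +0.0526)
n_2 = (+0.7729, +0.6345)
n_3 = (-0.5730, +0.8196)
n_4 = (-0.9923, -0.1240)
n_5 = (-0.9177, -0.3972)
n_6 = (-0.5668, -0.8238)
n_7 = (+0.3590, -0.9333)
  (0,1): δ = 144.98°  ·
  (0,2): δ = 108.61°  ·
  (0,3): δ = 23.04°  ✓
  (0,4): δ = 39.13°  ✓
  (0,5): δ = 55.41°  ·
  (0,6): δ = 87.47°  ·
  (0,7): δ = 143.04°  ·
  (1,2): δ = 143.63°  ·
  (1,3): δ = 58.05°  ·
  (1,4): δ = 4.11°  ✓
  (1,5): δ = 20.39°  ✓
  (1,6): δ = 52.46°  ·
  (1,7): δ = 108.02°  ·
  (2,3): δ = 94.42°  ·
  (2,4): δ = 32.26°  ✓
  (2,5): δ = 15.98°  ✓
  (2,6): δ = 16.09°  ✓
  (2,7): δ = 71.66°  ·
  (3,4): δ = 117.83°  ·
  (3,5): δ = 101.55°  ·
  (3,6): δ = 69.49°  ·
  (3,7): δ = 13.92°  ✓
  (4,5): δ = 163.72°  ·
  (4,6): δ = 131.66°  ·
  (4,7): δ = 76.09°  ·
  (5,6): δ = 147.94°  ·
  (5,7): δ = 92.37°  ·
  (6,7): δ = 124.43°  ·
antipodal pairs: 8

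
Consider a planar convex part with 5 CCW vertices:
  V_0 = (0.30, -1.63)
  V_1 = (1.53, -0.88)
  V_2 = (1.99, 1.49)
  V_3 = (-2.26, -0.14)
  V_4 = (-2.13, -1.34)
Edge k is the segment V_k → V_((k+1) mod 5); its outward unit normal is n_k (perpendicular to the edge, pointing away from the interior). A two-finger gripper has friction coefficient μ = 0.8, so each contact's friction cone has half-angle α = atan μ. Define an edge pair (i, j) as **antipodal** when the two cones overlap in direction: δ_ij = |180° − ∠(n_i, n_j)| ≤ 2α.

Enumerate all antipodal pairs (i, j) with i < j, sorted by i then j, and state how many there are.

count = 5; pairs: (0,2), (0,3), (1,2), (1,3), (2,4)

α = atan 0.8 = 38.66°;  2α = 77.32°
n_0 = (+0.5206, -0.8538)
n_1 = (+0.9817, -0.1905)
n_2 = (-0.3581, +0.9337)
n_3 = (-0.9942, -0.1077)
n_4 = (-0.1185, -0.9930)
  (0,1): δ = 132.36°  ·
  (0,2): δ = 10.39°  ✓
  (0,3): δ = 64.81°  ✓
  (0,4): δ = 141.82°  ·
  (1,2): δ = 58.03°  ✓
  (1,3): δ = 17.17°  ✓
  (1,4): δ = 94.18°  ·
  (2,3): δ = 104.80°  ·
  (2,4): δ = 27.79°  ✓
  (3,4): δ = 102.99°  ·
antipodal pairs: 5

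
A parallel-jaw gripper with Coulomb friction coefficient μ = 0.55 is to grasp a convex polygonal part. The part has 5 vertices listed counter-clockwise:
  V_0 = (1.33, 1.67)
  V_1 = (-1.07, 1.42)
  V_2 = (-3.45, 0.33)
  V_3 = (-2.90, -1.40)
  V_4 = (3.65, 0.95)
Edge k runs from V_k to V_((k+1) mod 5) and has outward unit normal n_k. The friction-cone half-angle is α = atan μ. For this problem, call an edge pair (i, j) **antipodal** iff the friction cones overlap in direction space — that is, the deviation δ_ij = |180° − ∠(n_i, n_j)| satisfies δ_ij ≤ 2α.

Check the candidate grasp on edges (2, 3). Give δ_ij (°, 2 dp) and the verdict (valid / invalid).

δ = 87.90°, invalid

α = atan 0.55 = 28.81°;  2α = 57.62°
edge 2: e_2 = (+0.55, -1.73);  n_2 = (-0.9530, -0.3030)
edge 3: e_3 = (+6.55, +2.35);  n_3 = (+0.3377, -0.9413)
∠(n_2, n_3) = 92.10°
δ = |180° − 92.10°| = 87.90°
87.90° > 2α = 57.62°  →  invalid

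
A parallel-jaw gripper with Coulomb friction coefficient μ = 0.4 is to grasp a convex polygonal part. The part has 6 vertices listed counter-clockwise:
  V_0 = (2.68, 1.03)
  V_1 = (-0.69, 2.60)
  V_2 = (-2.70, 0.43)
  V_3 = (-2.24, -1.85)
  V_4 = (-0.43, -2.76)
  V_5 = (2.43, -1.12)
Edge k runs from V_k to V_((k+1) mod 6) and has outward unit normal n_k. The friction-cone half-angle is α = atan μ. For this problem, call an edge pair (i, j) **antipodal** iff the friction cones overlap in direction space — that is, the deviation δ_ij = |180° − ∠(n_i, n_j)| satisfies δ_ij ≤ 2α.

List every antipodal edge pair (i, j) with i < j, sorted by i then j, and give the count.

count = 4; pairs: (0,3), (1,4), (1,5), (2,5)

α = atan 0.4 = 21.80°;  2α = 43.60°
n_0 = (+0.4223, +0.9065)
n_1 = (-0.7336, +0.6795)
n_2 = (-0.9802, -0.1978)
n_3 = (-0.4492, -0.8934)
n_4 = (+0.4974, -0.8675)
n_5 = (+0.9933, -0.1155)
  (0,1): δ = 107.83°  ·
  (0,2): δ = 53.61°  ·
  (0,3): δ = 1.71°  ✓
  (0,4): δ = 54.81°  ·
  (0,5): δ = 108.35°  ·
  (1,2): δ = 125.79°  ·
  (1,3): δ = 73.88°  ·
  (1,4): δ = 17.36°  ✓
  (1,5): δ = 36.18°  ✓
  (2,3): δ = 128.10°  ·
  (2,4): δ = 71.58°  ·
  (2,5): δ = 18.04°  ✓
  (3,4): δ = 123.48°  ·
  (3,5): δ = 69.94°  ·
  (4,5): δ = 126.46°  ·
antipodal pairs: 4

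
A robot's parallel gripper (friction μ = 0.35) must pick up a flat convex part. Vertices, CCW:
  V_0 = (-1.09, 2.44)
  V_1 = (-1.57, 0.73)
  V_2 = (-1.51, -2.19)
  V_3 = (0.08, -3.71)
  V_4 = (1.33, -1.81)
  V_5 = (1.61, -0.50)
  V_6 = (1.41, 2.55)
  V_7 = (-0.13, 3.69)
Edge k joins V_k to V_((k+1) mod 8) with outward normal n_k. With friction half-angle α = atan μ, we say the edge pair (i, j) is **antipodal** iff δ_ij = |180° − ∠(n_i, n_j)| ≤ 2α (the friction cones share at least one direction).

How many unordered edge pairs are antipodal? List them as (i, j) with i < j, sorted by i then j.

α = atan 0.35 = 19.29°;  2α = 38.58°
n_0 = (-0.9628, +0.2703)
n_1 = (-0.9998, -0.0205)
n_2 = (-0.6910, -0.7228)
n_3 = (+0.8354, -0.5496)
n_4 = (+0.9779, -0.2090)
n_5 = (+0.9979, +0.0654)
n_6 = (+0.5950, +0.8037)
n_7 = (-0.7931, +0.6091)
  (0,1): δ = 163.14°  ·
  (0,2): δ = 118.03°  ·
  (0,3): δ = 17.66°  ✓
  (0,4): δ = 3.61°  ✓
  (0,5): δ = 19.43°  ✓
  (0,6): δ = 69.17°  ·
  (0,7): δ = 158.16°  ·
  (1,2): δ = 134.89°  ·
  (1,3): δ = 34.52°  ✓
  (1,4): δ = 13.24°  ✓
  (1,5): δ = 2.57°  ✓
  (1,6): δ = 52.31°  ·
  (1,7): δ = 141.30°  ·
  (2,3): δ = 79.63°  ·
  (2,4): δ = 58.35°  ·
  (2,5): δ = 42.54°  ·
  (2,6): δ = 7.20°  ✓
  (2,7): δ = 96.19°  ·
  (3,4): δ = 158.72°  ·
  (3,5): δ = 142.91°  ·
  (3,6): δ = 93.17°  ·
  (3,7): δ = 4.18°  ✓
  (4,5): δ = 164.18°  ·
  (4,6): δ = 114.45°  ·
  (4,7): δ = 25.46°  ✓
  (5,6): δ = 130.26°  ·
  (5,7): δ = 41.28°  ·
  (6,7): δ = 91.01°  ·
antipodal pairs: 9

count = 9; pairs: (0,3), (0,4), (0,5), (1,3), (1,4), (1,5), (2,6), (3,7), (4,7)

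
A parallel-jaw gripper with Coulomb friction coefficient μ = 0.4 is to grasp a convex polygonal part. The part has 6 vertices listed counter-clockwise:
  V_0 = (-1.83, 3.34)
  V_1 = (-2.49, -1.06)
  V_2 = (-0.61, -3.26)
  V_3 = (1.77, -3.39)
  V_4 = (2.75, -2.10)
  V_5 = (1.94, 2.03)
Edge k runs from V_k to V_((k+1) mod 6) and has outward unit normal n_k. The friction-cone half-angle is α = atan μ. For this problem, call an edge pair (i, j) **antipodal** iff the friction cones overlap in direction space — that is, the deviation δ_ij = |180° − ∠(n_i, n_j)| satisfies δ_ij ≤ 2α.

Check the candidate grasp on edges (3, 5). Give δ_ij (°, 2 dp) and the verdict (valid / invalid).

δ = 71.94°, invalid

α = atan 0.4 = 21.80°;  2α = 43.60°
edge 3: e_3 = (+0.98, +1.29);  n_3 = (+0.7963, -0.6049)
edge 5: e_5 = (-3.77, +1.31);  n_5 = (+0.3282, +0.9446)
∠(n_3, n_5) = 108.06°
δ = |180° − 108.06°| = 71.94°
71.94° > 2α = 43.60°  →  invalid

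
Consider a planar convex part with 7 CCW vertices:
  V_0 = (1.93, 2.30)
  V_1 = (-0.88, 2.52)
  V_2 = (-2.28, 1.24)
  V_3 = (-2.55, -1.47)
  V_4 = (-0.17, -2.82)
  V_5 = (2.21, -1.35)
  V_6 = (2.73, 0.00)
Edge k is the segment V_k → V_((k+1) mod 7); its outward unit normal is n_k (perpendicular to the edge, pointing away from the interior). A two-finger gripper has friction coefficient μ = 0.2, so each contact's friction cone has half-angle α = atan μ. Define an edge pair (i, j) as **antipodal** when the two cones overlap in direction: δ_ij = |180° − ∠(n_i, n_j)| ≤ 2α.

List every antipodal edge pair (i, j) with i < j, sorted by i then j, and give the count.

α = atan 0.2 = 11.31°;  2α = 22.62°
n_0 = (+0.0781, +0.9969)
n_1 = (-0.6748, +0.7380)
n_2 = (-0.9951, +0.0991)
n_3 = (-0.4934, -0.8698)
n_4 = (+0.5255, -0.8508)
n_5 = (+0.9332, -0.3594)
n_6 = (+0.9445, +0.3285)
  (0,1): δ = 133.09°  ·
  (0,2): δ = 91.21°  ·
  (0,3): δ = 25.09°  ·
  (0,4): δ = 36.18°  ·
  (0,5): δ = 73.41°  ·
  (0,6): δ = 113.66°  ·
  (1,2): δ = 138.13°  ·
  (1,3): δ = 72.00°  ·
  (1,4): δ = 10.73°  ✓
  (1,5): δ = 26.50°  ·
  (1,6): δ = 66.74°  ·
  (2,3): δ = 113.87°  ·
  (2,4): δ = 52.61°  ·
  (2,5): δ = 15.38°  ✓
  (2,6): δ = 24.87°  ·
  (3,4): δ = 118.74°  ·
  (3,5): δ = 81.50°  ·
  (3,6): δ = 41.26°  ·
  (4,5): δ = 142.77°  ·
  (4,6): δ = 102.52°  ·
  (5,6): δ = 139.76°  ·
antipodal pairs: 2

count = 2; pairs: (1,4), (2,5)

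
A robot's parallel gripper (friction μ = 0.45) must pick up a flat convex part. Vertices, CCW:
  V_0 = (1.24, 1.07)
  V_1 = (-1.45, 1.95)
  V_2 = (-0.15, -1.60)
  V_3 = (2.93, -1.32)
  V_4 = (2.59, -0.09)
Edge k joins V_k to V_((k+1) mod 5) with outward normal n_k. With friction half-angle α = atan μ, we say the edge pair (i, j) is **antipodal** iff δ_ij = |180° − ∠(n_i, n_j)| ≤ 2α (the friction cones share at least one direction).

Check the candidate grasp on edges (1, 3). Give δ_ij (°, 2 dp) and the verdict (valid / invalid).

δ = 4.66°, valid

α = atan 0.45 = 24.23°;  2α = 48.46°
edge 1: e_1 = (+1.30, -3.55);  n_1 = (-0.9390, -0.3439)
edge 3: e_3 = (-0.34, +1.23);  n_3 = (+0.9639, +0.2664)
∠(n_1, n_3) = 175.34°
δ = |180° − 175.34°| = 4.66°
4.66° ≤ 2α = 48.46°  →  valid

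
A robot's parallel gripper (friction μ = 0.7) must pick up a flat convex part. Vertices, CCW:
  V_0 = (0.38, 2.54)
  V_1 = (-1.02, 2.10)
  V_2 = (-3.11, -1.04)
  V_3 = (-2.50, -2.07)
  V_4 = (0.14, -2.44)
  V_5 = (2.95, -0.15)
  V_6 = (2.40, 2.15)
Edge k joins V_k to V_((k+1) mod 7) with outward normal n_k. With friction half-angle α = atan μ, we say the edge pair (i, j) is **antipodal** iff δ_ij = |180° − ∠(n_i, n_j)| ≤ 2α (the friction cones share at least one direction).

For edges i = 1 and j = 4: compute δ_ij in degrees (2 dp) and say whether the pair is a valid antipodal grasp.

δ = 17.17°, valid

α = atan 0.7 = 34.99°;  2α = 69.98°
edge 1: e_1 = (-2.09, -3.14);  n_1 = (-0.8325, +0.5541)
edge 4: e_4 = (+2.81, +2.29);  n_4 = (+0.6317, -0.7752)
∠(n_1, n_4) = 162.83°
δ = |180° − 162.83°| = 17.17°
17.17° ≤ 2α = 69.98°  →  valid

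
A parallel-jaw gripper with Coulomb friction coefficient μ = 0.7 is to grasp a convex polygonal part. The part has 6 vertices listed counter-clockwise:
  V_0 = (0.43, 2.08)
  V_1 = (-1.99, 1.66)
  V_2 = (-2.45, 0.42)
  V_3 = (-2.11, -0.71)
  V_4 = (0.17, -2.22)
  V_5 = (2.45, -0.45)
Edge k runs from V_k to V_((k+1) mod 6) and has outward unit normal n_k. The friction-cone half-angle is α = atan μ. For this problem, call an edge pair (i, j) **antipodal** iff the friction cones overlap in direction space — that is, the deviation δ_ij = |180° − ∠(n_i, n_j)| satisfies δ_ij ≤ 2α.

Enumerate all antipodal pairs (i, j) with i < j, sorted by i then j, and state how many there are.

count = 7; pairs: (0,3), (0,4), (1,4), (1,5), (2,4), (2,5), (3,5)

α = atan 0.7 = 34.99°;  2α = 69.98°
n_0 = (-0.1710, +0.9853)
n_1 = (-0.9376, +0.3478)
n_2 = (-0.9576, -0.2881)
n_3 = (-0.5522, -0.8337)
n_4 = (+0.6132, -0.7899)
n_5 = (+0.7815, +0.6239)
  (0,1): δ = 120.20°  ·
  (0,2): δ = 83.10°  ·
  (0,3): δ = 43.36°  ✓
  (0,4): δ = 27.98°  ✓
  (0,5): δ = 118.76°  ·
  (1,2): δ = 142.90°  ·
  (1,3): δ = 103.16°  ·
  (1,4): δ = 31.82°  ✓
  (1,5): δ = 58.96°  ✓
  (2,3): δ = 140.26°  ·
  (2,4): δ = 68.92°  ✓
  (2,5): δ = 21.86°  ✓
  (3,4): δ = 108.66°  ·
  (3,5): δ = 17.88°  ✓
  (4,5): δ = 89.22°  ·
antipodal pairs: 7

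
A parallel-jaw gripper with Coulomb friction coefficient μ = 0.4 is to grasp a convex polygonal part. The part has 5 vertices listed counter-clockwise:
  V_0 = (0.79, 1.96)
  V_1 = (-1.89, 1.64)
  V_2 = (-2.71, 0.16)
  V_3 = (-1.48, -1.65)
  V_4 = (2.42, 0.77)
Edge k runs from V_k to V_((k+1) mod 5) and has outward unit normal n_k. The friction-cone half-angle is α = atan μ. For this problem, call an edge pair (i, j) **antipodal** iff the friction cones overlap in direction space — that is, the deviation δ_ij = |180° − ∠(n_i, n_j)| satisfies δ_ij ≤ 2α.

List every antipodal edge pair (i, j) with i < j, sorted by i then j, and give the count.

count = 3; pairs: (0,3), (1,3), (2,4)

α = atan 0.4 = 21.80°;  2α = 43.60°
n_0 = (-0.1186, +0.9929)
n_1 = (-0.8747, +0.4846)
n_2 = (-0.8271, -0.5621)
n_3 = (+0.5273, -0.8497)
n_4 = (+0.5896, +0.8077)
  (0,1): δ = 125.80°  ·
  (0,2): δ = 62.61°  ·
  (0,3): δ = 25.01°  ✓
  (0,4): δ = 137.06°  ·
  (1,2): δ = 116.81°  ·
  (1,3): δ = 29.19°  ✓
  (1,4): δ = 82.86°  ·
  (2,3): δ = 92.38°  ·
  (2,4): δ = 19.67°  ✓
  (3,4): δ = 67.95°  ·
antipodal pairs: 3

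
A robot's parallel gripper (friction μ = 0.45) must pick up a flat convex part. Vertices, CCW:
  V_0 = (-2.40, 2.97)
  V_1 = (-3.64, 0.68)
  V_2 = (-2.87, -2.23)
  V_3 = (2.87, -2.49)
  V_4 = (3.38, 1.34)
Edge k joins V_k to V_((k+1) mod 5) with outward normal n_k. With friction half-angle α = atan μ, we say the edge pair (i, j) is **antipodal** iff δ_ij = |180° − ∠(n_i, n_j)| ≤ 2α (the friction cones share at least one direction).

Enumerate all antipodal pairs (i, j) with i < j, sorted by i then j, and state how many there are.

count = 3; pairs: (0,3), (1,3), (2,4)

α = atan 0.45 = 24.23°;  2α = 48.46°
n_0 = (-0.8794, +0.4762)
n_1 = (-0.9667, -0.2558)
n_2 = (-0.0452, -0.9990)
n_3 = (+0.9913, -0.1320)
n_4 = (+0.2714, +0.9625)
  (0,1): δ = 136.74°  ·
  (0,2): δ = 64.16°  ·
  (0,3): δ = 20.85°  ✓
  (0,4): δ = 102.69°  ·
  (1,2): δ = 107.41°  ·
  (1,3): δ = 22.41°  ✓
  (1,4): δ = 59.43°  ·
  (2,3): δ = 94.99°  ·
  (2,4): δ = 13.16°  ✓
  (3,4): δ = 98.16°  ·
antipodal pairs: 3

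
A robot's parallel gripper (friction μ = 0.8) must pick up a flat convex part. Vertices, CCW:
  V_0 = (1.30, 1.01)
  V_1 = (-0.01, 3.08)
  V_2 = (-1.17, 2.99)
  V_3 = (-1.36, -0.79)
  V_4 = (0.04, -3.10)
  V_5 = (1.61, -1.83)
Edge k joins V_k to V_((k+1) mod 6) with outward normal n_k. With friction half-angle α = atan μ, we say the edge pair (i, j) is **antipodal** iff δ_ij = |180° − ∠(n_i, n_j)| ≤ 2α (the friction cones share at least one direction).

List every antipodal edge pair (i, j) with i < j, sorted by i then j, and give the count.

α = atan 0.8 = 38.66°;  2α = 77.32°
n_0 = (+0.8450, +0.5348)
n_1 = (-0.0774, +0.9970)
n_2 = (-0.9987, +0.0502)
n_3 = (-0.8552, -0.5183)
n_4 = (+0.6289, -0.7775)
n_5 = (+0.9941, +0.1085)
  (0,1): δ = 117.89°  ·
  (0,2): δ = 35.21°  ✓
  (0,3): δ = 1.11°  ✓
  (0,4): δ = 96.64°  ·
  (0,5): δ = 153.90°  ·
  (1,2): δ = 97.31°  ·
  (1,3): δ = 63.22°  ✓
  (1,4): δ = 34.53°  ✓
  (1,5): δ = 91.79°  ·
  (2,3): δ = 145.90°  ·
  (2,4): δ = 48.15°  ✓
  (2,5): δ = 9.11°  ✓
  (3,4): δ = 82.25°  ·
  (3,5): δ = 24.99°  ✓
  (4,5): δ = 122.74°  ·
antipodal pairs: 7

count = 7; pairs: (0,2), (0,3), (1,3), (1,4), (2,4), (2,5), (3,5)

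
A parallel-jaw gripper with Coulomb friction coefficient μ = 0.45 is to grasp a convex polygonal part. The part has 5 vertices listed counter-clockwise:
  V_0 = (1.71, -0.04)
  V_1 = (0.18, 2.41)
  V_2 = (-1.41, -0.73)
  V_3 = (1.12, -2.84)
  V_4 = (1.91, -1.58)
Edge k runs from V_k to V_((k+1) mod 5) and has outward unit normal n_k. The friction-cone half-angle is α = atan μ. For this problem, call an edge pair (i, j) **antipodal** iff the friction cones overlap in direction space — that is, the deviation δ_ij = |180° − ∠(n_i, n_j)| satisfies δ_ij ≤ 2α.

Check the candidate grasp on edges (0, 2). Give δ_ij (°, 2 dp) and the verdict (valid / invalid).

δ = 18.19°, valid

α = atan 0.45 = 24.23°;  2α = 48.46°
edge 0: e_0 = (-1.53, +2.45);  n_0 = (+0.8482, +0.5297)
edge 2: e_2 = (+2.53, -2.11);  n_2 = (-0.6405, -0.7680)
∠(n_0, n_2) = 161.81°
δ = |180° − 161.81°| = 18.19°
18.19° ≤ 2α = 48.46°  →  valid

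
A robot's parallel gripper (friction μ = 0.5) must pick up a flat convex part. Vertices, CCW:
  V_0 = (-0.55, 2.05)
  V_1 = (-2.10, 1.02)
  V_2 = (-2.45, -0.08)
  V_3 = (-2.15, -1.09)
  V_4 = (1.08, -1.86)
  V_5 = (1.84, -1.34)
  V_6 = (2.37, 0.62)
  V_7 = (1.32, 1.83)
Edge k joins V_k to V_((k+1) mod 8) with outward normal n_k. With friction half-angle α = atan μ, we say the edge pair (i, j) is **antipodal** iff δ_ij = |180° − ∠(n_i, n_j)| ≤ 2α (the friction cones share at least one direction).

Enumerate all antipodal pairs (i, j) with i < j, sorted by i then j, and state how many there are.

count = 10; pairs: (0,3), (0,4), (0,5), (1,4), (1,5), (2,5), (2,6), (3,6), (3,7), (4,7)

α = atan 0.5 = 26.57°;  2α = 53.13°
n_0 = (-0.5535, +0.8329)
n_1 = (-0.9529, +0.3032)
n_2 = (-0.9586, -0.2847)
n_3 = (-0.2319, -0.9727)
n_4 = (+0.5647, -0.8253)
n_5 = (+0.9653, -0.2610)
n_6 = (+0.7553, +0.6554)
n_7 = (+0.1168, +0.9932)
  (0,1): δ = 141.25°  ·
  (0,2): δ = 107.06°  ·
  (0,3): δ = 47.01°  ✓
  (0,4): δ = 0.78°  ✓
  (0,5): δ = 41.26°  ✓
  (0,6): δ = 97.35°  ·
  (0,7): δ = 139.69°  ·
  (1,2): δ = 145.81°  ·
  (1,3): δ = 85.76°  ·
  (1,4): δ = 37.97°  ✓
  (1,5): δ = 2.52°  ✓
  (1,6): δ = 58.60°  ·
  (1,7): δ = 100.94°  ·
  (2,3): δ = 119.95°  ·
  (2,4): δ = 72.16°  ·
  (2,5): δ = 31.67°  ✓
  (2,6): δ = 24.41°  ✓
  (2,7): δ = 66.75°  ·
  (3,4): δ = 132.21°  ·
  (3,5): δ = 91.72°  ·
  (3,6): δ = 35.64°  ✓
  (3,7): δ = 6.70°  ✓
  (4,5): δ = 139.51°  ·
  (4,6): δ = 83.43°  ·
  (4,7): δ = 41.09°  ✓
  (5,6): δ = 123.92°  ·
  (5,7): δ = 81.58°  ·
  (6,7): δ = 137.66°  ·
antipodal pairs: 10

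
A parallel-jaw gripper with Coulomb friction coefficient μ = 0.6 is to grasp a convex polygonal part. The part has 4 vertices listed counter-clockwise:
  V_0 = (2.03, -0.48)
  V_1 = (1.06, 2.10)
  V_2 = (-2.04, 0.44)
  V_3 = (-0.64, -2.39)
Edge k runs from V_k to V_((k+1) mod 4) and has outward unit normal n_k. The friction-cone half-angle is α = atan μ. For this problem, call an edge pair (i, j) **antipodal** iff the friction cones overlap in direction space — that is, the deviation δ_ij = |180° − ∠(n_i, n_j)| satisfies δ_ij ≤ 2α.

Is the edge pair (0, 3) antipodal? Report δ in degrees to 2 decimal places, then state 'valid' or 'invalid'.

δ = 104.97°, invalid

α = atan 0.6 = 30.96°;  2α = 61.93°
edge 0: e_0 = (-0.97, +2.58);  n_0 = (+0.9360, +0.3519)
edge 3: e_3 = (+2.67, +1.91);  n_3 = (+0.5818, -0.8133)
∠(n_0, n_3) = 75.03°
δ = |180° − 75.03°| = 104.97°
104.97° > 2α = 61.93°  →  invalid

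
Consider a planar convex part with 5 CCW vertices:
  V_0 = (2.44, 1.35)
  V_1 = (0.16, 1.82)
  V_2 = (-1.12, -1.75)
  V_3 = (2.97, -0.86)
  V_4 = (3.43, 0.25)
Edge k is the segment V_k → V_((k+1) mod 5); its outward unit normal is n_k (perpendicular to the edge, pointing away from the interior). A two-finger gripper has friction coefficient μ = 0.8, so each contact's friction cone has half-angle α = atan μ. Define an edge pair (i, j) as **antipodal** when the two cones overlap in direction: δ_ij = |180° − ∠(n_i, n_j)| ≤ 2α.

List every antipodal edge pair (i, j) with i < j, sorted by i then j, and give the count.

count = 5; pairs: (0,2), (1,2), (1,3), (1,4), (2,4)

α = atan 0.8 = 38.66°;  2α = 77.32°
n_0 = (+0.2019, +0.9794)
n_1 = (-0.9413, +0.3375)
n_2 = (+0.2126, -0.9771)
n_3 = (+0.9238, -0.3828)
n_4 = (+0.7433, +0.6690)
  (0,1): δ = 98.08°  ·
  (0,2): δ = 23.92°  ✓
  (0,3): δ = 79.14°  ·
  (0,4): δ = 143.64°  ·
  (1,2): δ = 58.00°  ✓
  (1,3): δ = 2.78°  ✓
  (1,4): δ = 61.71°  ✓
  (2,3): δ = 124.79°  ·
  (2,4): δ = 60.29°  ✓
  (3,4): δ = 115.50°  ·
antipodal pairs: 5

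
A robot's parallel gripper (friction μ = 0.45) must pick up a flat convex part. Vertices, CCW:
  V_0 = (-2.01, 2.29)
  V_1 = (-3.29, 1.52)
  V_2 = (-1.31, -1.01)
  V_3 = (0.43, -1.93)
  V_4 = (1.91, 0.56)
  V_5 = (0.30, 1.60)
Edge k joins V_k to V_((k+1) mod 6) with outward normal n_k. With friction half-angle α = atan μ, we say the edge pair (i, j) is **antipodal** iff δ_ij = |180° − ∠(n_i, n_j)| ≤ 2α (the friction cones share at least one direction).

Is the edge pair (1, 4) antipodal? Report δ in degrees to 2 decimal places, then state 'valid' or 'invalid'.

α = atan 0.45 = 24.23°;  2α = 48.46°
edge 1: e_1 = (+1.98, -2.53);  n_1 = (-0.7875, -0.6163)
edge 4: e_4 = (-1.61, +1.04);  n_4 = (+0.5426, +0.8400)
∠(n_1, n_4) = 160.91°
δ = |180° − 160.91°| = 19.09°
19.09° ≤ 2α = 48.46°  →  valid

δ = 19.09°, valid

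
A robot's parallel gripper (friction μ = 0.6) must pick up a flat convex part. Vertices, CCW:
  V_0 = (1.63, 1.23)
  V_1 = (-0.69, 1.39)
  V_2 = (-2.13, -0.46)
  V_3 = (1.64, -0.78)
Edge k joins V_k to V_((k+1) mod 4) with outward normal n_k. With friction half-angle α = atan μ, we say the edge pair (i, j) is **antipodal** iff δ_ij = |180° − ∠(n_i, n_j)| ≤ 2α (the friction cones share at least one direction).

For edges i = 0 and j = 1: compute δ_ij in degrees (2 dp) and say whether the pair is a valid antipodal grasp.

α = atan 0.6 = 30.96°;  2α = 61.93°
edge 0: e_0 = (-2.32, +0.16);  n_0 = (+0.0688, +0.9976)
edge 1: e_1 = (-1.44, -1.85);  n_1 = (-0.7891, +0.6142)
∠(n_0, n_1) = 56.05°
δ = |180° − 56.05°| = 123.95°
123.95° > 2α = 61.93°  →  invalid

δ = 123.95°, invalid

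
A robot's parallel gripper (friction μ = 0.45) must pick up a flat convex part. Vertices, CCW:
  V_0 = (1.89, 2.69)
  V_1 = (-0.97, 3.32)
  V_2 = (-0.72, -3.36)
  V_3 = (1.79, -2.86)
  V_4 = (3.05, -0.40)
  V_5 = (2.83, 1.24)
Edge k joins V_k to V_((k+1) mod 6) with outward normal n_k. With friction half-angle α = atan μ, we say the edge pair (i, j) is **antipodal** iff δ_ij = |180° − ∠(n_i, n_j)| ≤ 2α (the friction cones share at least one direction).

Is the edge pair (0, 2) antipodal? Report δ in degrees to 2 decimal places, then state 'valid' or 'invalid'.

δ = 23.69°, valid

α = atan 0.45 = 24.23°;  2α = 48.46°
edge 0: e_0 = (-2.86, +0.63);  n_0 = (+0.2151, +0.9766)
edge 2: e_2 = (+2.51, +0.50);  n_2 = (+0.1954, -0.9807)
∠(n_0, n_2) = 156.31°
δ = |180° − 156.31°| = 23.69°
23.69° ≤ 2α = 48.46°  →  valid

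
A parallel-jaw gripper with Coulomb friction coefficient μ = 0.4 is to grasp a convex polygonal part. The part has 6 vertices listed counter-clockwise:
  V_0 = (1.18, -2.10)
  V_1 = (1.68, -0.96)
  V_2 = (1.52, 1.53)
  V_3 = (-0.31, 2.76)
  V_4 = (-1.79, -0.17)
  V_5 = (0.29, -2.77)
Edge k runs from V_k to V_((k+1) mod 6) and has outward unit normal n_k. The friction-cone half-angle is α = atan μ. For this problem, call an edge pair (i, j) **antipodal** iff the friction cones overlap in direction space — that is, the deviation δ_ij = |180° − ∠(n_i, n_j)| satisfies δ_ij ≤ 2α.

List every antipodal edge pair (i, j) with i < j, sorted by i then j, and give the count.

α = atan 0.4 = 21.80°;  2α = 43.60°
n_0 = (+0.9158, -0.4017)
n_1 = (+0.9979, +0.0641)
n_2 = (+0.5578, +0.8300)
n_3 = (-0.8926, +0.4509)
n_4 = (-0.7809, -0.6247)
n_5 = (+0.6014, -0.7989)
  (0,1): δ = 152.64°  ·
  (0,2): δ = 100.22°  ·
  (0,3): δ = 3.12°  ✓
  (0,4): δ = 62.34°  ·
  (0,5): δ = 150.65°  ·
  (1,2): δ = 127.58°  ·
  (1,3): δ = 30.48°  ✓
  (1,4): δ = 34.98°  ✓
  (1,5): δ = 123.30°  ·
  (2,3): δ = 82.89°  ·
  (2,4): δ = 17.43°  ✓
  (2,5): δ = 70.88°  ·
  (3,4): δ = 114.54°  ·
  (3,5): δ = 26.23°  ✓
  (4,5): δ = 91.69°  ·
antipodal pairs: 5

count = 5; pairs: (0,3), (1,3), (1,4), (2,4), (3,5)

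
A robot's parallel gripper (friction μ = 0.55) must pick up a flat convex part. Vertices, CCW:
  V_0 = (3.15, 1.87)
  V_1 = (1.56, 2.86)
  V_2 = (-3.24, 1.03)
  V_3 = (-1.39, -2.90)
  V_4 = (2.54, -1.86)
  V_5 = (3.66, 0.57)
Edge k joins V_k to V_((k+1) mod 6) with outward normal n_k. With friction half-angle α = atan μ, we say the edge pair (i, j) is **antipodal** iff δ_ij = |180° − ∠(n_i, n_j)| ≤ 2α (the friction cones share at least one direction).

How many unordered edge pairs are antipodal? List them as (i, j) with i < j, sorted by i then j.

α = atan 0.55 = 28.81°;  2α = 57.62°
n_0 = (+0.5286, +0.8489)
n_1 = (-0.3562, +0.9344)
n_2 = (-0.9048, -0.4259)
n_3 = (+0.2558, -0.9667)
n_4 = (+0.9082, -0.4186)
n_5 = (+0.9309, +0.3652)
  (0,1): δ = 127.22°  ·
  (0,2): δ = 32.88°  ✓
  (0,3): δ = 46.73°  ✓
  (0,4): δ = 97.16°  ·
  (0,5): δ = 143.33°  ·
  (1,2): δ = 85.66°  ·
  (1,3): δ = 6.05°  ✓
  (1,4): δ = 44.39°  ✓
  (1,5): δ = 90.55°  ·
  (2,3): δ = 100.39°  ·
  (2,4): δ = 49.95°  ✓
  (2,5): δ = 3.79°  ✓
  (3,4): δ = 129.57°  ·
  (3,5): δ = 83.40°  ·
  (4,5): δ = 133.83°  ·
antipodal pairs: 6

count = 6; pairs: (0,2), (0,3), (1,3), (1,4), (2,4), (2,5)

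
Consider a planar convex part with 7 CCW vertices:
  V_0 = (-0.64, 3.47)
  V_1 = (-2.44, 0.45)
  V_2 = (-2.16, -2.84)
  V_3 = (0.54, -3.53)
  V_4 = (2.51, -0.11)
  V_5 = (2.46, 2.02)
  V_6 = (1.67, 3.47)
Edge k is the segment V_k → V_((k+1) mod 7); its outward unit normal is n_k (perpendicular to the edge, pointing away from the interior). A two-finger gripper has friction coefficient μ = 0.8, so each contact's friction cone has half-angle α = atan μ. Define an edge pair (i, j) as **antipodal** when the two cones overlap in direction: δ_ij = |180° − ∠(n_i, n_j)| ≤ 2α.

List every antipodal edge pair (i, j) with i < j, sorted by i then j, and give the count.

count = 11; pairs: (0,2), (0,3), (0,4), (0,5), (1,3), (1,4), (1,5), (2,4), (2,5), (2,6), (3,6)

α = atan 0.8 = 38.66°;  2α = 77.32°
n_0 = (-0.8590, +0.5120)
n_1 = (-0.9964, -0.0848)
n_2 = (-0.2476, -0.9689)
n_3 = (+0.8665, -0.4991)
n_4 = (+0.9997, +0.0235)
n_5 = (+0.8781, +0.4784)
n_6 = (+0.0000, +1.0000)
  (0,1): δ = 144.34°  ·
  (0,2): δ = 73.54°  ✓
  (0,3): δ = 0.85°  ✓
  (0,4): δ = 32.14°  ✓
  (0,5): δ = 59.38°  ✓
  (0,6): δ = 120.80°  ·
  (1,2): δ = 109.20°  ·
  (1,3): δ = 34.81°  ✓
  (1,4): δ = 3.52°  ✓
  (1,5): δ = 23.72°  ✓
  (1,6): δ = 85.14°  ·
  (2,3): δ = 105.61°  ·
  (2,4): δ = 74.32°  ✓
  (2,5): δ = 47.08°  ✓
  (2,6): δ = 14.34°  ✓
  (3,4): δ = 148.71°  ·
  (3,5): δ = 121.47°  ·
  (3,6): δ = 60.06°  ✓
  (4,5): δ = 152.76°  ·
  (4,6): δ = 91.34°  ·
  (5,6): δ = 118.58°  ·
antipodal pairs: 11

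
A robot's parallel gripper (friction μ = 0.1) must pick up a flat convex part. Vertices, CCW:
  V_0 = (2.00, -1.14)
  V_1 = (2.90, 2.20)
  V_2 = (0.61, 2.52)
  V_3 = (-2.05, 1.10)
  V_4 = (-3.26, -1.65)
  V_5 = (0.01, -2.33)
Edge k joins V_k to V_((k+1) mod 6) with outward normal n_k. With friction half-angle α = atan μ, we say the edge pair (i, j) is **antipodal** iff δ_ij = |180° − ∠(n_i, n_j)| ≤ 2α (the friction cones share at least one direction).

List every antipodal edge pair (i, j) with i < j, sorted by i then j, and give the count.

count = 3; pairs: (0,3), (1,4), (2,5)

α = atan 0.1 = 5.71°;  2α = 11.42°
n_0 = (+0.9656, -0.2602)
n_1 = (+0.1384, +0.9904)
n_2 = (-0.4709, +0.8822)
n_3 = (-0.9153, +0.4027)
n_4 = (-0.2036, -0.9791)
n_5 = (+0.5132, -0.8583)
  (0,1): δ = 82.87°  ·
  (0,2): δ = 46.82°  ·
  (0,3): δ = 8.67°  ✓
  (0,4): δ = 93.33°  ·
  (0,5): δ = 135.96°  ·
  (1,2): δ = 143.95°  ·
  (1,3): δ = 105.79°  ·
  (1,4): δ = 3.79°  ✓
  (1,5): δ = 38.83°  ·
  (2,3): δ = 141.84°  ·
  (2,4): δ = 39.84°  ·
  (2,5): δ = 2.78°  ✓
  (3,4): δ = 78.00°  ·
  (3,5): δ = 35.37°  ·
  (4,5): δ = 137.37°  ·
antipodal pairs: 3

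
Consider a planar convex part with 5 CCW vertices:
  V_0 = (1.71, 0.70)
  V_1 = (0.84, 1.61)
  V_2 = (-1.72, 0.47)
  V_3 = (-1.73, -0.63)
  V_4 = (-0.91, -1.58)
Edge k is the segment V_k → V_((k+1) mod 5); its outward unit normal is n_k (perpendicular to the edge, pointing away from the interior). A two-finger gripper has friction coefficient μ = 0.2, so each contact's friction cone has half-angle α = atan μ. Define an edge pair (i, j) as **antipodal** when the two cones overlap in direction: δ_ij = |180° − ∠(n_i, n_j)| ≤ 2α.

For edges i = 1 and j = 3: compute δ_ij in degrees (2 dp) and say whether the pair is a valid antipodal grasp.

δ = 73.20°, invalid

α = atan 0.2 = 11.31°;  2α = 22.62°
edge 1: e_1 = (-2.56, -1.14);  n_1 = (-0.4068, +0.9135)
edge 3: e_3 = (+0.82, -0.95);  n_3 = (-0.7570, -0.6534)
∠(n_1, n_3) = 106.80°
δ = |180° − 106.80°| = 73.20°
73.20° > 2α = 22.62°  →  invalid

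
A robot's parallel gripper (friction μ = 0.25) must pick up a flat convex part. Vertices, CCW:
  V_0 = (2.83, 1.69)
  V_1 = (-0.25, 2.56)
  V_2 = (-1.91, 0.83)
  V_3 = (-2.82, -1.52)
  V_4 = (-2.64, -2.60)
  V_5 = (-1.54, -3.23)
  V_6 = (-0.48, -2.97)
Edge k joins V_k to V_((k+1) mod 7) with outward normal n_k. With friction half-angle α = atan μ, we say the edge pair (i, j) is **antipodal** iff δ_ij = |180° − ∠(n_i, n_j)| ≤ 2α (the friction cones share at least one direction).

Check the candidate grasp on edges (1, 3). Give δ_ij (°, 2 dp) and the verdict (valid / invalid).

δ = 126.72°, invalid

α = atan 0.25 = 14.04°;  2α = 28.07°
edge 1: e_1 = (-1.66, -1.73);  n_1 = (-0.7216, +0.6924)
edge 3: e_3 = (+0.18, -1.08);  n_3 = (-0.9864, -0.1644)
∠(n_1, n_3) = 53.28°
δ = |180° − 53.28°| = 126.72°
126.72° > 2α = 28.07°  →  invalid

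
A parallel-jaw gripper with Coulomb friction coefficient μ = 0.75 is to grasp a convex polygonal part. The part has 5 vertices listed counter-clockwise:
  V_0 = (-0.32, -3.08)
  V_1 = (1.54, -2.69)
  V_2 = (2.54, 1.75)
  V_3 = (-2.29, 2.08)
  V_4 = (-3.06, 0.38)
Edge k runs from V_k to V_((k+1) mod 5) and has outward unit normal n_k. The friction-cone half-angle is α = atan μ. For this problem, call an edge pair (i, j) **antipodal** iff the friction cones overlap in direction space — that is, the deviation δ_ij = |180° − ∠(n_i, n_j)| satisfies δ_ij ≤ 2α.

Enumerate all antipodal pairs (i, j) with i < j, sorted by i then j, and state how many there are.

α = atan 0.75 = 36.87°;  2α = 73.74°
n_0 = (+0.2052, -0.9787)
n_1 = (+0.9756, -0.2197)
n_2 = (+0.0682, +0.9977)
n_3 = (-0.9109, +0.4126)
n_4 = (-0.7840, -0.6208)
  (0,1): δ = 114.53°  ·
  (0,2): δ = 15.75°  ✓
  (0,3): δ = 53.79°  ✓
  (0,4): δ = 116.53°  ·
  (1,2): δ = 81.22°  ·
  (1,3): δ = 11.68°  ✓
  (1,4): δ = 51.07°  ✓
  (2,3): δ = 110.46°  ·
  (2,4): δ = 47.72°  ✓
  (3,4): δ = 117.26°  ·
antipodal pairs: 5

count = 5; pairs: (0,2), (0,3), (1,3), (1,4), (2,4)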